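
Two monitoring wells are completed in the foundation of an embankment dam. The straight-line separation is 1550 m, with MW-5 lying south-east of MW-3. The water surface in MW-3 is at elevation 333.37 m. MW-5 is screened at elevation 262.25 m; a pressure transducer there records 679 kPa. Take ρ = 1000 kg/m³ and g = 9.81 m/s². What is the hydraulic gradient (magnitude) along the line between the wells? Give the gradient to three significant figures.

i ≈ 0.00123

Total head at MW-3: h = 333.37 m (water level in the piezometer is the total head).
Pressure head at MW-5: ψ = P/(ρg) = 679×1000 / (1000 × 9.81) = 69.22 m.
Total head at MW-5: h = z + ψ = 262.25 + 69.22 = 331.47 m.
Head difference: h(MW-3) − h(MW-5) = 333.37 − 331.47 = 1.90 m.
Hydraulic gradient: i = |Δh| / L = 1.90 / 1550 = 0.00123.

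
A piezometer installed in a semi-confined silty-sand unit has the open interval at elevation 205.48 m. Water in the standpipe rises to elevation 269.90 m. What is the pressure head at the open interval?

Total head h = 269.90 m (the water-surface elevation in the piezometer).
Pressure head ψ = h − z = 269.90 − 205.48 = 64.42 m.

ψ ≈ 64.42 m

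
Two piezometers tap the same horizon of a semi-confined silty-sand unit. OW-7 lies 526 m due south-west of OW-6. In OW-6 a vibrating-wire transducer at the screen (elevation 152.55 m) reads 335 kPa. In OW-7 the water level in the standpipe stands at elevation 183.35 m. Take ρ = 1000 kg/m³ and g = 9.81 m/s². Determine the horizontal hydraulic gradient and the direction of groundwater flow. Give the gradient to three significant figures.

Pressure head at OW-6: ψ = P/(ρg) = 335×1000 / (1000 × 9.81) = 34.15 m.
Total head at OW-6: h = z + ψ = 152.55 + 34.15 = 186.70 m.
Total head at OW-7: h = 183.35 m (water level in the piezometer is the total head).
Head difference: h(OW-6) − h(OW-7) = 186.70 − 183.35 = 3.35 m.
Hydraulic gradient: i = |Δh| / L = 3.35 / 526 = 0.00637.
Flow is from higher to lower head: from OW-6 toward OW-7, i.e. toward the south-west.

i ≈ 0.00637; groundwater flows toward the south-west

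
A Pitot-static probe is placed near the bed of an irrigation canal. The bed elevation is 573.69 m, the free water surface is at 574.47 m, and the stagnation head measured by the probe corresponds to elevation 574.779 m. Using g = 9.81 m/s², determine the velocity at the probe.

v ≈ 2.46 m/s

Near the bed, under hydrostatic conditions, the piezometric head (z + ψ) equals the free-surface elevation, 574.47 m.
Velocity head = total − piezometric = 574.779 − 574.47 = 0.309 m.
v = √(2g·h_v) = √(2 × 9.81 × 0.309) = 2.46 m/s.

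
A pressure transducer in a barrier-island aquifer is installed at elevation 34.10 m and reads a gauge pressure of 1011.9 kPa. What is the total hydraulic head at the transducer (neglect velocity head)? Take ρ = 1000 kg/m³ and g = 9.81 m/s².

ψ = P/(ρg) = 1011.9×1000 / (1000 × 9.81) = 103.15 m.
h = z + ψ = 34.10 + 103.15 = 137.25 m.

h ≈ 137.25 m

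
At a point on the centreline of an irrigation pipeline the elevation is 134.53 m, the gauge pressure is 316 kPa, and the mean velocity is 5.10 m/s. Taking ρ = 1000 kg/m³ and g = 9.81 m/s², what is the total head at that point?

Pressure head ψ = P/(ρg) = 316×1000 / (1000 × 9.81) = 32.21 m.
Velocity head = v²/(2g) = 5.10² / (2 × 9.81) = 1.326 m.
h = z + ψ + v²/(2g) = 134.53 + 32.21 + 1.326 = 168.07 m.

h ≈ 168.07 m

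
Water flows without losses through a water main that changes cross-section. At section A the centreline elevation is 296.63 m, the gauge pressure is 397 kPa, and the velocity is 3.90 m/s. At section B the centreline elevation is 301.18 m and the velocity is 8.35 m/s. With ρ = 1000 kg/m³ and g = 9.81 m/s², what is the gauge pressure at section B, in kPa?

P₂ ≈ 325 kPa

Pressure head at A: ψ₁ = P₁/(ρg) = 397×1000 / (1000 × 9.81) = 40.47 m.
Velocity heads: v₁²/2g = 3.90²/19.62 = 0.775 m; v₂²/2g = 8.35²/19.62 = 3.554 m.
Total head H = z₁ + ψ₁ + v₁²/2g = 296.63 + 40.47 + 0.775 = 337.88 m.
ψ₂ = H − z₂ − v₂²/2g = 337.88 − 301.18 − 3.554 = 33.15 m.
P₂ = ρgψ₂ = 1000 × 9.81 × 33.15 ≈ 325 kPa.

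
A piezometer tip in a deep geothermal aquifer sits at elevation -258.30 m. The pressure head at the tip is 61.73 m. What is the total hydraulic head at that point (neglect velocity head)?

h ≈ -196.57 m

h = z + ψ = -258.30 + 61.73 = -196.57 m.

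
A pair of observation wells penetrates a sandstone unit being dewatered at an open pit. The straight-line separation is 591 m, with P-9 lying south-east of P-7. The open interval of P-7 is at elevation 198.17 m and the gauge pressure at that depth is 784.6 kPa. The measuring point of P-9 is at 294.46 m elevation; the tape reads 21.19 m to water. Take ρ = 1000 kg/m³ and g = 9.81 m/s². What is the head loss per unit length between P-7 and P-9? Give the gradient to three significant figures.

Pressure head at P-7: ψ = P/(ρg) = 784.6×1000 / (1000 × 9.81) = 79.98 m.
Total head at P-7: h = z + ψ = 198.17 + 79.98 = 278.15 m.
Total head at P-9: h = 294.46 − 21.19 = 273.27 m.
Head difference: h(P-7) − h(P-9) = 278.15 − 273.27 = 4.88 m.
Hydraulic gradient: i = |Δh| / L = 4.88 / 591 = 0.00826.

i ≈ 0.00826 m/m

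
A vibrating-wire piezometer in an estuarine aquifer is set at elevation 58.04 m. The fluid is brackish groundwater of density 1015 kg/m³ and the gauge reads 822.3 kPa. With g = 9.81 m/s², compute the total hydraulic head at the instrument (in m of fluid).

ψ = P/(ρg) = 822.3×1000 / (1015 × 9.81) = 82.58 m.
h = z + ψ = 58.04 + 82.58 = 140.62 m.

h ≈ 140.62 m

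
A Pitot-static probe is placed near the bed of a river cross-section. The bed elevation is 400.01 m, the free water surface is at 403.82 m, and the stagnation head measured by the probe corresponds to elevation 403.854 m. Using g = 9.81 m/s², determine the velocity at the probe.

v ≈ 0.817 m/s

Near the bed, under hydrostatic conditions, the piezometric head (z + ψ) equals the free-surface elevation, 403.82 m.
Velocity head = total − piezometric = 403.854 − 403.82 = 0.034 m.
v = √(2g·h_v) = √(2 × 9.81 × 0.034) = 0.817 m/s.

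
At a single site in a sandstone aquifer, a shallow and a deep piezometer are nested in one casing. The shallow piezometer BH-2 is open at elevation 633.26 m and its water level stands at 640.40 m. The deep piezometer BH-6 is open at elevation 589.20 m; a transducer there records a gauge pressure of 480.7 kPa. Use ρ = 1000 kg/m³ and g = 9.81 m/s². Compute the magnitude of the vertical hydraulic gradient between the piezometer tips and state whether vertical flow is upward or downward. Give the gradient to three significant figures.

Total head at BH-2: h = 640.40 m (water level in the standpipe).
Pressure head at BH-6: ψ = P/(ρg) = 480.7×1000 / (1000 × 9.81) = 49.00 m.
Total head at BH-6: h = z + ψ = 589.20 + 49.00 = 638.20 m.
Δh = h(BH-2) − h(BH-6) = 640.40 − 638.20 = 2.20 m.
Vertical separation Δz = 633.26 − 589.20 = 44.06 m.
|i_v| = |Δh| / Δz = 2.20 / 44.06 = 0.0499.
Head is higher in the shallow piezometer, so vertical flow is downward (recharge condition).

|i_v| ≈ 0.0499; vertical flow is downward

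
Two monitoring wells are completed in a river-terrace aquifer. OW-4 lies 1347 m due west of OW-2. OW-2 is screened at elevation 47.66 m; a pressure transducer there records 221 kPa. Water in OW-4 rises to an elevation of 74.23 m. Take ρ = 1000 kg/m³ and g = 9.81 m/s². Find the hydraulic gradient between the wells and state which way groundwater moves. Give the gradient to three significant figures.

Pressure head at OW-2: ψ = P/(ρg) = 221×1000 / (1000 × 9.81) = 22.53 m.
Total head at OW-2: h = z + ψ = 47.66 + 22.53 = 70.19 m.
Total head at OW-4: h = 74.23 m (water level in the piezometer is the total head).
Head difference: h(OW-2) − h(OW-4) = 70.19 − 74.23 = -4.04 m.
Hydraulic gradient: i = |Δh| / L = 4.04 / 1347 = 0.00300.
Flow is from higher to lower head: from OW-4 toward OW-2, i.e. toward the east.

i ≈ 0.00300; groundwater flows toward the east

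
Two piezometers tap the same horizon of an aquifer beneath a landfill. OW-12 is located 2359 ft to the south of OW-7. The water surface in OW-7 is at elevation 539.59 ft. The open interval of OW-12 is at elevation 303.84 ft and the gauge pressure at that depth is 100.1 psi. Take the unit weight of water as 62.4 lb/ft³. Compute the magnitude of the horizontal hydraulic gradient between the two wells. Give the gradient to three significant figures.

i ≈ 0.00201

Total head at OW-7: h = 539.59 ft (water level in the piezometer is the total head).
Pressure head at OW-12: ψ = 144·P/γ = 144 × 100.1 / 62.4 = 231.00 ft.
Total head at OW-12: h = z + ψ = 303.84 + 231.00 = 534.84 ft.
Head difference: h(OW-7) − h(OW-12) = 539.59 − 534.84 = 4.75 ft.
Hydraulic gradient: i = |Δh| / L = 4.75 / 2359 = 0.00201.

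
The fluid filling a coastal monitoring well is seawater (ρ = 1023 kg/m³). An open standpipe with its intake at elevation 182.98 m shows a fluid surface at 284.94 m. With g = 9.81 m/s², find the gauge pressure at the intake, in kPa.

Pressure head ψ = h − z = 284.94 − 182.98 = 101.96 m.
P = ρgψ = 1023 × 9.81 × 101.96 = 1023233 Pa ≈ 1020 kPa.

P ≈ 1020 kPa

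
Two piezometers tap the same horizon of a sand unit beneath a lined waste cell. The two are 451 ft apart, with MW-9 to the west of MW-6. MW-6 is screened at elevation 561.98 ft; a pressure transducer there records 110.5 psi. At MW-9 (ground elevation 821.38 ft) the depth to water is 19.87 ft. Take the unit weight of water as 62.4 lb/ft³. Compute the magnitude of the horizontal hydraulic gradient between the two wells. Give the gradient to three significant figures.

Pressure head at MW-6: ψ = 144·P/γ = 144 × 110.5 / 62.4 = 255.00 ft.
Total head at MW-6: h = z + ψ = 561.98 + 255.00 = 816.98 ft.
Total head at MW-9: h = 821.38 − 19.87 = 801.51 ft.
Head difference: h(MW-6) − h(MW-9) = 816.98 − 801.51 = 15.47 ft.
Hydraulic gradient: i = |Δh| / L = 15.47 / 451 = 0.0343.

i ≈ 0.0343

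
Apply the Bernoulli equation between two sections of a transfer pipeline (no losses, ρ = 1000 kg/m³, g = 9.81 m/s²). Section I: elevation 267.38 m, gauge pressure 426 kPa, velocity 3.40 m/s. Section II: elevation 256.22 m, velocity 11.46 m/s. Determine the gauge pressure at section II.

Pressure head at I: ψ₁ = P₁/(ρg) = 426×1000 / (1000 × 9.81) = 43.43 m.
Velocity heads: v₁²/2g = 3.40²/19.62 = 0.589 m; v₂²/2g = 11.46²/19.62 = 6.694 m.
Total head H = z₁ + ψ₁ + v₁²/2g = 267.38 + 43.43 + 0.589 = 311.40 m.
ψ₂ = H − z₂ − v₂²/2g = 311.40 − 256.22 − 6.694 = 48.49 m.
P₂ = ρgψ₂ = 1000 × 9.81 × 48.49 ≈ 476 kPa.

P₂ ≈ 476 kPa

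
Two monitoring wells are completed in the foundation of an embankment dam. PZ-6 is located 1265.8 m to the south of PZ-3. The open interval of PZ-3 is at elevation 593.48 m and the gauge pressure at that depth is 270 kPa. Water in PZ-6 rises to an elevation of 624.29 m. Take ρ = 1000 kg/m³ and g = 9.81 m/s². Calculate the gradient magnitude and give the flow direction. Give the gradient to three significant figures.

Pressure head at PZ-3: ψ = P/(ρg) = 270×1000 / (1000 × 9.81) = 27.52 m.
Total head at PZ-3: h = z + ψ = 593.48 + 27.52 = 621.00 m.
Total head at PZ-6: h = 624.29 m (water level in the piezometer is the total head).
Head difference: h(PZ-3) − h(PZ-6) = 621.00 − 624.29 = -3.29 m.
Hydraulic gradient: i = |Δh| / L = 3.29 / 1265.8 = 0.00260.
Flow is from higher to lower head: from PZ-6 toward PZ-3, i.e. toward the north.

i ≈ 0.00260; groundwater flows toward the north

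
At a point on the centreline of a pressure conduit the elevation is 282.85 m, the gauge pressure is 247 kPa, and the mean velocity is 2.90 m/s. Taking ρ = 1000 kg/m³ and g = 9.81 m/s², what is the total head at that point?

h ≈ 308.46 m

Pressure head ψ = P/(ρg) = 247×1000 / (1000 × 9.81) = 25.18 m.
Velocity head = v²/(2g) = 2.90² / (2 × 9.81) = 0.429 m.
h = z + ψ + v²/(2g) = 282.85 + 25.18 + 0.429 = 308.46 m.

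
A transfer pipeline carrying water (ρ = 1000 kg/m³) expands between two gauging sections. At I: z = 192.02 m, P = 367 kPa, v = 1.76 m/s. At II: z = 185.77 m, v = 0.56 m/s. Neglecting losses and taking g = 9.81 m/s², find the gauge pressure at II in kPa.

P₂ ≈ 430 kPa

Pressure head at I: ψ₁ = P₁/(ρg) = 367×1000 / (1000 × 9.81) = 37.41 m.
Velocity heads: v₁²/2g = 1.76²/19.62 = 0.158 m; v₂²/2g = 0.56²/19.62 = 0.016 m.
Total head H = z₁ + ψ₁ + v₁²/2g = 192.02 + 37.41 + 0.158 = 229.59 m.
ψ₂ = H − z₂ − v₂²/2g = 229.59 − 185.77 − 0.016 = 43.80 m.
P₂ = ρgψ₂ = 1000 × 9.81 × 43.80 ≈ 430 kPa.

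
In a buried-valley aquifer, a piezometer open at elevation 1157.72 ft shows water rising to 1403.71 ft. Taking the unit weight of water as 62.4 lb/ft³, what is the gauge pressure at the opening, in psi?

Pressure head ψ = h − z = 1403.71 − 1157.72 = 245.99 ft.
P = γ·ψ / 144 = 62.4 × 245.99 / 144 = 107 psi.

P ≈ 107 psi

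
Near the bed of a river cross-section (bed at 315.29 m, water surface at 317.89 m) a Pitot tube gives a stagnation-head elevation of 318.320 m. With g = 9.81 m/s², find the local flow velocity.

v ≈ 2.90 m/s

Near the bed, under hydrostatic conditions, the piezometric head (z + ψ) equals the free-surface elevation, 317.89 m.
Velocity head = total − piezometric = 318.320 − 317.89 = 0.430 m.
v = √(2g·h_v) = √(2 × 9.81 × 0.430) = 2.90 m/s.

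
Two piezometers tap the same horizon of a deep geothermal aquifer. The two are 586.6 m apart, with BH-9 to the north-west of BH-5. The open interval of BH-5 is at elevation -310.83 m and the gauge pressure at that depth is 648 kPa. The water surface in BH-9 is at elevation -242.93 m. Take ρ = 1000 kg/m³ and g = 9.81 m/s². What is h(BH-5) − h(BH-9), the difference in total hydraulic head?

Pressure head at BH-5: ψ = P/(ρg) = 648×1000 / (1000 × 9.81) = 66.06 m.
Total head at BH-5: h = z + ψ = -310.83 + 66.06 = -244.77 m.
Total head at BH-9: h = -242.93 m (water level in the piezometer is the total head).
Head difference: h(BH-5) − h(BH-9) = -244.77 − (-242.93) = -1.84 m.

Δh ≈ -1.84 m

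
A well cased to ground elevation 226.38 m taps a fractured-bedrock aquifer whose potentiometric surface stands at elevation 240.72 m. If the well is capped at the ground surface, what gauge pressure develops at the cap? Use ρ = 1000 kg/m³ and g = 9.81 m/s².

Head above the cap: Δh = 240.72 − 226.38 = 14.34 m.
P = ρgΔh = 1000 × 9.81 × 14.34 = 140675 Pa ≈ 141 kPa.

P ≈ 141 kPa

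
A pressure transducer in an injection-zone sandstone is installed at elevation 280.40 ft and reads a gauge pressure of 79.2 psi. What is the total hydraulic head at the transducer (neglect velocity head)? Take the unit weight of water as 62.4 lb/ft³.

ψ = 144·P/γ = 144 × 79.2 / 62.4 = 182.77 ft.
h = z + ψ = 280.40 + 182.77 = 463.17 ft.

h ≈ 463.17 ft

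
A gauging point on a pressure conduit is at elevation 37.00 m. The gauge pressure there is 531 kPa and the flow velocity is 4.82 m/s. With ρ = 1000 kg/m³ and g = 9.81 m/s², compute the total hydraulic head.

h ≈ 92.31 m

Pressure head ψ = P/(ρg) = 531×1000 / (1000 × 9.81) = 54.13 m.
Velocity head = v²/(2g) = 4.82² / (2 × 9.81) = 1.184 m.
h = z + ψ + v²/(2g) = 37.00 + 54.13 + 1.184 = 92.31 m.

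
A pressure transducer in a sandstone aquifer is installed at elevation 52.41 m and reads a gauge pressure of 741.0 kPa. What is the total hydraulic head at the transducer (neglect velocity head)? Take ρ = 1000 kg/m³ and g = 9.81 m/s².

ψ = P/(ρg) = 741.0×1000 / (1000 × 9.81) = 75.54 m.
h = z + ψ = 52.41 + 75.54 = 127.95 m.

h ≈ 127.95 m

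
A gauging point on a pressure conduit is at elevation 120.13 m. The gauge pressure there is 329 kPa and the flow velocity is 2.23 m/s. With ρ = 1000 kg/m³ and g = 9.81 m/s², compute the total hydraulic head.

h ≈ 153.92 m

Pressure head ψ = P/(ρg) = 329×1000 / (1000 × 9.81) = 33.54 m.
Velocity head = v²/(2g) = 2.23² / (2 × 9.81) = 0.253 m.
h = z + ψ + v²/(2g) = 120.13 + 33.54 + 0.253 = 153.92 m.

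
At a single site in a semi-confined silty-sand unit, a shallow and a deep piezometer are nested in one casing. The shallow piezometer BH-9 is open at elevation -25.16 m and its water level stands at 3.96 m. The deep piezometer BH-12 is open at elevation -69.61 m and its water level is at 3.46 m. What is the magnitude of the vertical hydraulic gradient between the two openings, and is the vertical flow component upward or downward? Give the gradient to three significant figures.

|i_v| ≈ 0.0112; vertical flow is downward

Total head at BH-9: h = 3.96 m (water level in the standpipe).
Total head at BH-12: h = 3.46 m.
Δh = h(BH-9) − h(BH-12) = 3.96 − 3.46 = 0.50 m.
Vertical separation Δz = -25.16 − (-69.61) = 44.45 m.
|i_v| = |Δh| / Δz = 0.50 / 44.45 = 0.0112.
Head is higher in the shallow piezometer, so vertical flow is downward (recharge condition).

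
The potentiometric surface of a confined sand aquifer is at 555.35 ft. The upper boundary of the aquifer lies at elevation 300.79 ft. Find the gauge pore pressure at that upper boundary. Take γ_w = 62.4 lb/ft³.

Pressure head at the aquifer top: ψ = h − z = 555.35 − 300.79 = 254.56 ft.
P = γψ/144 = 62.4 × 254.56 / 144 = 110 psi.

P ≈ 110 psi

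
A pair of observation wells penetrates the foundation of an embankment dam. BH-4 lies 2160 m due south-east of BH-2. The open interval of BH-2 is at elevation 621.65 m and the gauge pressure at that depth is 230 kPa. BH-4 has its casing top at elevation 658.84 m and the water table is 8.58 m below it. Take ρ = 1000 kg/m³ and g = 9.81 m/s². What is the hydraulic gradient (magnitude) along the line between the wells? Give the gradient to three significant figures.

i ≈ 0.00239

Pressure head at BH-2: ψ = P/(ρg) = 230×1000 / (1000 × 9.81) = 23.45 m.
Total head at BH-2: h = z + ψ = 621.65 + 23.45 = 645.10 m.
Total head at BH-4: h = 658.84 − 8.58 = 650.26 m.
Head difference: h(BH-2) − h(BH-4) = 645.10 − 650.26 = -5.16 m.
Hydraulic gradient: i = |Δh| / L = 5.16 / 2160 = 0.00239.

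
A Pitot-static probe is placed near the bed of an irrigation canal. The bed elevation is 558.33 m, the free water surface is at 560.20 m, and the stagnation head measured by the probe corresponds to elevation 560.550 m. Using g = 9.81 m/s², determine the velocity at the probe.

v ≈ 2.62 m/s

Near the bed, under hydrostatic conditions, the piezometric head (z + ψ) equals the free-surface elevation, 560.20 m.
Velocity head = total − piezometric = 560.550 − 560.20 = 0.350 m.
v = √(2g·h_v) = √(2 × 9.81 × 0.350) = 2.62 m/s.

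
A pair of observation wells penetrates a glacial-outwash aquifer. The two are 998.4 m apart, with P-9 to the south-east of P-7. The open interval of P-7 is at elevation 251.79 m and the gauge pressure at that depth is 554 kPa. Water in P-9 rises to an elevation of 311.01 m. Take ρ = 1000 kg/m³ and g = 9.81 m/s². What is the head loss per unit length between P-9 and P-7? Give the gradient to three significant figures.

i ≈ 0.00275 m/m

Pressure head at P-7: ψ = P/(ρg) = 554×1000 / (1000 × 9.81) = 56.47 m.
Total head at P-7: h = z + ψ = 251.79 + 56.47 = 308.26 m.
Total head at P-9: h = 311.01 m (water level in the piezometer is the total head).
Head difference: h(P-7) − h(P-9) = 308.26 − 311.01 = -2.75 m.
Hydraulic gradient: i = |Δh| / L = 2.75 / 998.4 = 0.00275.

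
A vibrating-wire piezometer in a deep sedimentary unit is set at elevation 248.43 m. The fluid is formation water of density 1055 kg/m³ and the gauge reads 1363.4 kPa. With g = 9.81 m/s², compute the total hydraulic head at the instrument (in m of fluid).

ψ = P/(ρg) = 1363.4×1000 / (1055 × 9.81) = 131.74 m.
h = z + ψ = 248.43 + 131.74 = 380.17 m.

h ≈ 380.17 m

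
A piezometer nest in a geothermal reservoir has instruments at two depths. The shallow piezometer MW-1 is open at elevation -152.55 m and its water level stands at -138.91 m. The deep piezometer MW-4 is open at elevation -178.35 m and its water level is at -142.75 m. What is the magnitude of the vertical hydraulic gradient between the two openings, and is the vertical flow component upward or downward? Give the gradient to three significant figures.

|i_v| ≈ 0.149; vertical flow is downward

Total head at MW-1: h = -138.91 m (water level in the standpipe).
Total head at MW-4: h = -142.75 m.
Δh = h(MW-1) − h(MW-4) = -138.91 − (-142.75) = 3.84 m.
Vertical separation Δz = -152.55 − (-178.35) = 25.80 m.
|i_v| = |Δh| / Δz = 3.84 / 25.80 = 0.149.
Head is higher in the shallow piezometer, so vertical flow is downward (recharge condition).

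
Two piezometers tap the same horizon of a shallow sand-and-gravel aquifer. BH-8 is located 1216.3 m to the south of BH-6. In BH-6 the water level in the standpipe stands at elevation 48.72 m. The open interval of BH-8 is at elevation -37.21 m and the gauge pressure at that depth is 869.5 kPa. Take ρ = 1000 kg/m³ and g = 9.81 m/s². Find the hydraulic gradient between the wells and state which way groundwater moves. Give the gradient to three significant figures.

Total head at BH-6: h = 48.72 m (water level in the piezometer is the total head).
Pressure head at BH-8: ψ = P/(ρg) = 869.5×1000 / (1000 × 9.81) = 88.63 m.
Total head at BH-8: h = z + ψ = -37.21 + 88.63 = 51.42 m.
Head difference: h(BH-6) − h(BH-8) = 48.72 − 51.42 = -2.70 m.
Hydraulic gradient: i = |Δh| / L = 2.70 / 1216.3 = 0.00222.
Flow is from higher to lower head: from BH-8 toward BH-6, i.e. toward the north.

i ≈ 0.00222; groundwater flows toward the north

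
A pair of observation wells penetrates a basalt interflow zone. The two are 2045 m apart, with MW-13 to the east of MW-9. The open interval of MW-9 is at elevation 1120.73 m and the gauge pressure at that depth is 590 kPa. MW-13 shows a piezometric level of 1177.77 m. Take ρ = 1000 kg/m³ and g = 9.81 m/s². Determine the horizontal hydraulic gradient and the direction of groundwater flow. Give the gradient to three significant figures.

Pressure head at MW-9: ψ = P/(ρg) = 590×1000 / (1000 × 9.81) = 60.14 m.
Total head at MW-9: h = z + ψ = 1120.73 + 60.14 = 1180.87 m.
Total head at MW-13: h = 1177.77 m (water level in the piezometer is the total head).
Head difference: h(MW-9) − h(MW-13) = 1180.87 − 1177.77 = 3.10 m.
Hydraulic gradient: i = |Δh| / L = 3.10 / 2045 = 0.00152.
Flow is from higher to lower head: from MW-9 toward MW-13, i.e. toward the east.

i ≈ 0.00152; groundwater flows toward the east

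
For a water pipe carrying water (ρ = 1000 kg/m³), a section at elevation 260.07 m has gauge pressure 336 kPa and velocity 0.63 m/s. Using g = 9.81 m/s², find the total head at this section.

Pressure head ψ = P/(ρg) = 336×1000 / (1000 × 9.81) = 34.25 m.
Velocity head = v²/(2g) = 0.63² / (2 × 9.81) = 0.020 m.
h = z + ψ + v²/(2g) = 260.07 + 34.25 + 0.020 = 294.34 m.

h ≈ 294.34 m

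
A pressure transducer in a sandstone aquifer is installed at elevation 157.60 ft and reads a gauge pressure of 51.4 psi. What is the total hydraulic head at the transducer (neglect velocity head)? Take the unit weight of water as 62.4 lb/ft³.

ψ = 144·P/γ = 144 × 51.4 / 62.4 = 118.62 ft.
h = z + ψ = 157.60 + 118.62 = 276.22 ft.

h ≈ 276.22 ft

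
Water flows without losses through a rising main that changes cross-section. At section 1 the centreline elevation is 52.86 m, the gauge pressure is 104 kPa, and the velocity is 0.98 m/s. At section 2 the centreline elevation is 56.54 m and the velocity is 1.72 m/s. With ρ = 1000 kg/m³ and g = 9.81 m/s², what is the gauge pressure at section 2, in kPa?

Pressure head at 1: ψ₁ = P₁/(ρg) = 104×1000 / (1000 × 9.81) = 10.60 m.
Velocity heads: v₁²/2g = 0.98²/19.62 = 0.049 m; v₂²/2g = 1.72²/19.62 = 0.151 m.
Total head H = z₁ + ψ₁ + v₁²/2g = 52.86 + 10.60 + 0.049 = 63.51 m.
ψ₂ = H − z₂ − v₂²/2g = 63.51 − 56.54 − 0.151 = 6.82 m.
P₂ = ρgψ₂ = 1000 × 9.81 × 6.82 ≈ 66.9 kPa.

P₂ ≈ 66.9 kPa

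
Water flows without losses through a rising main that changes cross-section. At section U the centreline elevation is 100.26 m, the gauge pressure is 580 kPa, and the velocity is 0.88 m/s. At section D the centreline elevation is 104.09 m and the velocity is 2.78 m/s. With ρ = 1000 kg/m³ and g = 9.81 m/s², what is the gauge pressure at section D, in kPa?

Pressure head at U: ψ₁ = P₁/(ρg) = 580×1000 / (1000 × 9.81) = 59.12 m.
Velocity heads: v₁²/2g = 0.88²/19.62 = 0.039 m; v₂²/2g = 2.78²/19.62 = 0.394 m.
Total head H = z₁ + ψ₁ + v₁²/2g = 100.26 + 59.12 + 0.039 = 159.42 m.
ψ₂ = H − z₂ − v₂²/2g = 159.42 − 104.09 − 0.394 = 54.94 m.
P₂ = ρgψ₂ = 1000 × 9.81 × 54.94 ≈ 539 kPa.

P₂ ≈ 539 kPa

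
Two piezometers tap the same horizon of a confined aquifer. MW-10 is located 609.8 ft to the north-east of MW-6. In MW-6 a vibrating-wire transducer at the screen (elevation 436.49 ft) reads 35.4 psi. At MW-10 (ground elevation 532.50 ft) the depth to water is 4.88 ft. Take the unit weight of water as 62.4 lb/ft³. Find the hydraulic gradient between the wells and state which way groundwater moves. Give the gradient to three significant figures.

Pressure head at MW-6: ψ = 144·P/γ = 144 × 35.4 / 62.4 = 81.69 ft.
Total head at MW-6: h = z + ψ = 436.49 + 81.69 = 518.18 ft.
Total head at MW-10: h = 532.50 − 4.88 = 527.62 ft.
Head difference: h(MW-6) − h(MW-10) = 518.18 − 527.62 = -9.44 ft.
Hydraulic gradient: i = |Δh| / L = 9.44 / 609.8 = 0.0155.
Flow is from higher to lower head: from MW-10 toward MW-6, i.e. toward the south-west.

i ≈ 0.0155; groundwater flows toward the south-west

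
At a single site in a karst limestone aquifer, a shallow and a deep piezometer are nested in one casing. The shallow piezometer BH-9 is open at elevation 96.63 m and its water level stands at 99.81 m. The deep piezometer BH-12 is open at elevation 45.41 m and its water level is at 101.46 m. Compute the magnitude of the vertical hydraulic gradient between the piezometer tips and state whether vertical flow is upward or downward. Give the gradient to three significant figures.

|i_v| ≈ 0.0322; vertical flow is upward

Total head at BH-9: h = 99.81 m (water level in the standpipe).
Total head at BH-12: h = 101.46 m.
Δh = h(BH-9) − h(BH-12) = 99.81 − 101.46 = -1.65 m.
Vertical separation Δz = 96.63 − 45.41 = 51.22 m.
|i_v| = |Δh| / Δz = 1.65 / 51.22 = 0.0322.
Head is higher in the deep piezometer, so vertical flow is upward (discharge condition).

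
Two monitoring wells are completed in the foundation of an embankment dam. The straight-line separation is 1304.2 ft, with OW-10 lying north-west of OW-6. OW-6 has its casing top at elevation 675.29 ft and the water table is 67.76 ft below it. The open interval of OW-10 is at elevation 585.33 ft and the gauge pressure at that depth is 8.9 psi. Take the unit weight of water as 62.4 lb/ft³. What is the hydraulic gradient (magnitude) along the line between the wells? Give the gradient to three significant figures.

Total head at OW-6: h = 675.29 − 67.76 = 607.53 ft.
Pressure head at OW-10: ψ = 144·P/γ = 144 × 8.9 / 62.4 = 20.54 ft.
Total head at OW-10: h = z + ψ = 585.33 + 20.54 = 605.87 ft.
Head difference: h(OW-6) − h(OW-10) = 607.53 − 605.87 = 1.66 ft.
Hydraulic gradient: i = |Δh| / L = 1.66 / 1304.2 = 0.00127.

i ≈ 0.00127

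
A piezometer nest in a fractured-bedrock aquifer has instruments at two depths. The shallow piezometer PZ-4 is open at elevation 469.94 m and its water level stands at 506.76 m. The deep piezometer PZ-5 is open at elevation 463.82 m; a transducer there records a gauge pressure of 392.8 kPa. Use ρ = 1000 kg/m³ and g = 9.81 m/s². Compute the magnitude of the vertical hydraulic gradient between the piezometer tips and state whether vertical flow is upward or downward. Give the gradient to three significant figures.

Total head at PZ-4: h = 506.76 m (water level in the standpipe).
Pressure head at PZ-5: ψ = P/(ρg) = 392.8×1000 / (1000 × 9.81) = 40.04 m.
Total head at PZ-5: h = z + ψ = 463.82 + 40.04 = 503.86 m.
Δh = h(PZ-4) − h(PZ-5) = 506.76 − 503.86 = 2.90 m.
Vertical separation Δz = 469.94 − 463.82 = 6.12 m.
|i_v| = |Δh| / Δz = 2.90 / 6.12 = 0.474.
Head is higher in the shallow piezometer, so vertical flow is downward (recharge condition).

|i_v| ≈ 0.474; vertical flow is downward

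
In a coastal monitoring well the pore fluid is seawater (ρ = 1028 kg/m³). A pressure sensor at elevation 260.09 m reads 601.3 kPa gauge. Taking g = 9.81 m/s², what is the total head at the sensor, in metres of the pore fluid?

ψ = P/(ρg) = 601.3×1000 / (1028 × 9.81) = 59.63 m.
h = z + ψ = 260.09 + 59.63 = 319.72 m.

h ≈ 319.72 m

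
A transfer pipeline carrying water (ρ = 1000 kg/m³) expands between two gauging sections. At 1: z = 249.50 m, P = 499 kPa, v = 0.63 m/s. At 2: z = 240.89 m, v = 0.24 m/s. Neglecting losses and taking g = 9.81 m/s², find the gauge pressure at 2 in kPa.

Pressure head at 1: ψ₁ = P₁/(ρg) = 499×1000 / (1000 × 9.81) = 50.87 m.
Velocity heads: v₁²/2g = 0.63²/19.62 = 0.020 m; v₂²/2g = 0.24²/19.62 = 0.003 m.
Total head H = z₁ + ψ₁ + v₁²/2g = 249.50 + 50.87 + 0.020 = 300.39 m.
ψ₂ = H − z₂ − v₂²/2g = 300.39 − 240.89 − 0.003 = 59.50 m.
P₂ = ρgψ₂ = 1000 × 9.81 × 59.50 ≈ 584 kPa.

P₂ ≈ 584 kPa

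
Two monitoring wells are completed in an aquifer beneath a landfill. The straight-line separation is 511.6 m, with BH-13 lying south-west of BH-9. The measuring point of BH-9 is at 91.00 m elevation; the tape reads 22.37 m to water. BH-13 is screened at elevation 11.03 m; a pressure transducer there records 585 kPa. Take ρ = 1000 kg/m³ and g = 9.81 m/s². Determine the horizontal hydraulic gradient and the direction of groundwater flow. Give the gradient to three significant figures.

i ≈ 0.00397; groundwater flows toward the north-east

Total head at BH-9: h = 91.00 − 22.37 = 68.63 m.
Pressure head at BH-13: ψ = P/(ρg) = 585×1000 / (1000 × 9.81) = 59.63 m.
Total head at BH-13: h = z + ψ = 11.03 + 59.63 = 70.66 m.
Head difference: h(BH-9) − h(BH-13) = 68.63 − 70.66 = -2.03 m.
Hydraulic gradient: i = |Δh| / L = 2.03 / 511.6 = 0.00397.
Flow is from higher to lower head: from BH-13 toward BH-9, i.e. toward the north-east.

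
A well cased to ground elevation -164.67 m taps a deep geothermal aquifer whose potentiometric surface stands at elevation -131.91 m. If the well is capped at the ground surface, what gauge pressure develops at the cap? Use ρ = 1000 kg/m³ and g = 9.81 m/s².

P ≈ 321 kPa

Head above the cap: Δh = -131.91 − (-164.67) = 32.76 m.
P = ρgΔh = 1000 × 9.81 × 32.76 = 321376 Pa ≈ 321 kPa.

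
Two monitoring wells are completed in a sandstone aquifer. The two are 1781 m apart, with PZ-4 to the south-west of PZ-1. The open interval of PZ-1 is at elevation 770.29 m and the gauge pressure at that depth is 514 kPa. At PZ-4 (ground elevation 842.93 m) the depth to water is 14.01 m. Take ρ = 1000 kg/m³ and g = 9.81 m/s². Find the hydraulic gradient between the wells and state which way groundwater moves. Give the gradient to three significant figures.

Pressure head at PZ-1: ψ = P/(ρg) = 514×1000 / (1000 × 9.81) = 52.40 m.
Total head at PZ-1: h = z + ψ = 770.29 + 52.40 = 822.69 m.
Total head at PZ-4: h = 842.93 − 14.01 = 828.92 m.
Head difference: h(PZ-1) − h(PZ-4) = 822.69 − 828.92 = -6.23 m.
Hydraulic gradient: i = |Δh| / L = 6.23 / 1781 = 0.00350.
Flow is from higher to lower head: from PZ-4 toward PZ-1, i.e. toward the north-east.

i ≈ 0.00350; groundwater flows toward the north-east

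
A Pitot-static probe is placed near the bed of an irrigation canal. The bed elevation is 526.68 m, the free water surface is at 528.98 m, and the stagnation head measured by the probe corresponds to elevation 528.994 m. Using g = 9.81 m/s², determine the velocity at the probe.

v ≈ 0.524 m/s

Near the bed, under hydrostatic conditions, the piezometric head (z + ψ) equals the free-surface elevation, 528.98 m.
Velocity head = total − piezometric = 528.994 − 528.98 = 0.014 m.
v = √(2g·h_v) = √(2 × 9.81 × 0.014) = 0.524 m/s.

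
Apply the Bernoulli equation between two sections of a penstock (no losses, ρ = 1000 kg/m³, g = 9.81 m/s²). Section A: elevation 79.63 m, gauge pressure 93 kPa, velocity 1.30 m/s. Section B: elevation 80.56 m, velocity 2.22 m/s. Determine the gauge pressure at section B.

P₂ ≈ 82.3 kPa

Pressure head at A: ψ₁ = P₁/(ρg) = 93×1000 / (1000 × 9.81) = 9.48 m.
Velocity heads: v₁²/2g = 1.30²/19.62 = 0.086 m; v₂²/2g = 2.22²/19.62 = 0.251 m.
Total head H = z₁ + ψ₁ + v₁²/2g = 79.63 + 9.48 + 0.086 = 89.20 m.
ψ₂ = H − z₂ − v₂²/2g = 89.20 − 80.56 − 0.251 = 8.39 m.
P₂ = ρgψ₂ = 1000 × 9.81 × 8.39 ≈ 82.3 kPa.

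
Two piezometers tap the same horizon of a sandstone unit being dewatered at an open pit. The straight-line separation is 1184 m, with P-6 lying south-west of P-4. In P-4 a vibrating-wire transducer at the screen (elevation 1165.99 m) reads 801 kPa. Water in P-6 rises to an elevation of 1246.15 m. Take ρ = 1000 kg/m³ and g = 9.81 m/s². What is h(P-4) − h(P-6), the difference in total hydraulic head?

Δh ≈ 1.49 m

Pressure head at P-4: ψ = P/(ρg) = 801×1000 / (1000 × 9.81) = 81.65 m.
Total head at P-4: h = z + ψ = 1165.99 + 81.65 = 1247.64 m.
Total head at P-6: h = 1246.15 m (water level in the piezometer is the total head).
Head difference: h(P-4) − h(P-6) = 1247.64 − 1246.15 = 1.49 m.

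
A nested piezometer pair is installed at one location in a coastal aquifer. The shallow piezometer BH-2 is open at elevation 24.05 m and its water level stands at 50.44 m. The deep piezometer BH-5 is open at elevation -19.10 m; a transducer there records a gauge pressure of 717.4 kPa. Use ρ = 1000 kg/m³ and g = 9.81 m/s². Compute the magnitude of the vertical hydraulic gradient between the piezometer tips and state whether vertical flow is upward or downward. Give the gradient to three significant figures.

|i_v| ≈ 0.0832; vertical flow is upward

Total head at BH-2: h = 50.44 m (water level in the standpipe).
Pressure head at BH-5: ψ = P/(ρg) = 717.4×1000 / (1000 × 9.81) = 73.13 m.
Total head at BH-5: h = z + ψ = -19.10 + 73.13 = 54.03 m.
Δh = h(BH-2) − h(BH-5) = 50.44 − 54.03 = -3.59 m.
Vertical separation Δz = 24.05 − (-19.10) = 43.15 m.
|i_v| = |Δh| / Δz = 3.59 / 43.15 = 0.0832.
Head is higher in the deep piezometer, so vertical flow is upward (discharge condition).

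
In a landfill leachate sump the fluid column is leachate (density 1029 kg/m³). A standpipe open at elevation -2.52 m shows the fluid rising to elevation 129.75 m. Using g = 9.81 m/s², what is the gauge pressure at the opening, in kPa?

Pressure head ψ = h − z = 129.75 − (-2.52) = 132.27 m.
P = ρgψ = 1029 × 9.81 × 132.27 = 1335198 Pa ≈ 1340 kPa.

P ≈ 1340 kPa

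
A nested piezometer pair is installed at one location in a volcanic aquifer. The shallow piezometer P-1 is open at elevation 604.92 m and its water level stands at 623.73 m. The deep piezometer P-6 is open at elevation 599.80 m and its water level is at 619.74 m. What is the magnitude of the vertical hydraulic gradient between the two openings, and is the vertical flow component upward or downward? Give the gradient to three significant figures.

|i_v| ≈ 0.779; vertical flow is downward

Total head at P-1: h = 623.73 m (water level in the standpipe).
Total head at P-6: h = 619.74 m.
Δh = h(P-1) − h(P-6) = 623.73 − 619.74 = 3.99 m.
Vertical separation Δz = 604.92 − 599.80 = 5.12 m.
|i_v| = |Δh| / Δz = 3.99 / 5.12 = 0.779.
Head is higher in the shallow piezometer, so vertical flow is downward (recharge condition).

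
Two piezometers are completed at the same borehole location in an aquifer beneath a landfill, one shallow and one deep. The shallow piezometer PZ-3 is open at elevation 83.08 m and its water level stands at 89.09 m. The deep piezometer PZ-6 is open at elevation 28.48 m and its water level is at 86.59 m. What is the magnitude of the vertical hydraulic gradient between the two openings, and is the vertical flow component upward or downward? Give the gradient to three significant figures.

|i_v| ≈ 0.0458; vertical flow is downward

Total head at PZ-3: h = 89.09 m (water level in the standpipe).
Total head at PZ-6: h = 86.59 m.
Δh = h(PZ-3) − h(PZ-6) = 89.09 − 86.59 = 2.50 m.
Vertical separation Δz = 83.08 − 28.48 = 54.60 m.
|i_v| = |Δh| / Δz = 2.50 / 54.60 = 0.0458.
Head is higher in the shallow piezometer, so vertical flow is downward (recharge condition).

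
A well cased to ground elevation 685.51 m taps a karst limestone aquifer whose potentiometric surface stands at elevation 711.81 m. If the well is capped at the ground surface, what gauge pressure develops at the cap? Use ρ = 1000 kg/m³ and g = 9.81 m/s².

P ≈ 258 kPa

Head above the cap: Δh = 711.81 − 685.51 = 26.30 m.
P = ρgΔh = 1000 × 9.81 × 26.30 = 258003 Pa ≈ 258 kPa.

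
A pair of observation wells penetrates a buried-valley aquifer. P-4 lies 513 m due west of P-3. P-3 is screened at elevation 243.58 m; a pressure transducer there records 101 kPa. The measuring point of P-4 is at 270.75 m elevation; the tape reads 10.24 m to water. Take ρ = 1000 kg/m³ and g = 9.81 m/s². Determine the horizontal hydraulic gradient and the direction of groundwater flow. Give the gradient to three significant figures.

Pressure head at P-3: ψ = P/(ρg) = 101×1000 / (1000 × 9.81) = 10.30 m.
Total head at P-3: h = z + ψ = 243.58 + 10.30 = 253.88 m.
Total head at P-4: h = 270.75 − 10.24 = 260.51 m.
Head difference: h(P-3) − h(P-4) = 253.88 − 260.51 = -6.63 m.
Hydraulic gradient: i = |Δh| / L = 6.63 / 513 = 0.0129.
Flow is from higher to lower head: from P-4 toward P-3, i.e. toward the east.

i ≈ 0.0129; groundwater flows toward the east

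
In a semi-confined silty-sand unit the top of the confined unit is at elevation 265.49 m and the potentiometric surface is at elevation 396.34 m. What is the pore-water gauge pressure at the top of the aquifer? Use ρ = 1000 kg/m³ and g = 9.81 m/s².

P ≈ 1280 kPa

Pressure head at the aquifer top: ψ = h − z = 396.34 − 265.49 = 130.85 m.
P = ρgψ = 1000 × 9.81 × 130.85 = 1283638 Pa ≈ 1280 kPa.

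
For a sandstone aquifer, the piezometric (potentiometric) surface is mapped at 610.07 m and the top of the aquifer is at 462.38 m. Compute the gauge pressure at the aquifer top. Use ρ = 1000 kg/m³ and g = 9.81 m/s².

Pressure head at the aquifer top: ψ = h − z = 610.07 − 462.38 = 147.69 m.
P = ρgψ = 1000 × 9.81 × 147.69 = 1448839 Pa ≈ 1450 kPa.

P ≈ 1450 kPa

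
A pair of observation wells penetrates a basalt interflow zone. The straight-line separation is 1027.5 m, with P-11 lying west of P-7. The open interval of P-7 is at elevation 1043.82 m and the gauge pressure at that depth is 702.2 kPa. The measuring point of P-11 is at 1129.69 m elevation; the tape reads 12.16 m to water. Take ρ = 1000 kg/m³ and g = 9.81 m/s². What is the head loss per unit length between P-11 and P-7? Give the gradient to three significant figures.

i ≈ 0.00207 m/m

Pressure head at P-7: ψ = P/(ρg) = 702.2×1000 / (1000 × 9.81) = 71.58 m.
Total head at P-7: h = z + ψ = 1043.82 + 71.58 = 1115.40 m.
Total head at P-11: h = 1129.69 − 12.16 = 1117.53 m.
Head difference: h(P-7) − h(P-11) = 1115.40 − 1117.53 = -2.13 m.
Hydraulic gradient: i = |Δh| / L = 2.13 / 1027.5 = 0.00207.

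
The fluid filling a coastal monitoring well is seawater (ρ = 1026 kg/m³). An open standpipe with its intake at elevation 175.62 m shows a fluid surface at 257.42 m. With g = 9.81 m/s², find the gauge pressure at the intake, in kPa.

Pressure head ψ = h − z = 257.42 − 175.62 = 81.80 m.
P = ρgψ = 1026 × 9.81 × 81.80 = 823322 Pa ≈ 823 kPa.

P ≈ 823 kPa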